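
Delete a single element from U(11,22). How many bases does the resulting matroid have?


Deleting e from U(11,22) gives U(11,21) since n > r.
Bases of U(11,21) = C(21,11) = 21! / (11! * 10!) = 352716.

352716


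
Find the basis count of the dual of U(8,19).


The dual of U(r,n) is U(n-r, n) = U(11,19).
Bases of U(11,19) are all (11)-element subsets.
|B(M*)| = (19 choose 11) = 75582.

75582


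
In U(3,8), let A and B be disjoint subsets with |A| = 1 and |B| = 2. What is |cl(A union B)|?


|A union B| = 1 + 2 = 3 (disjoint).
In U(3,8), cl(S) = S if |S| < 3, else cl(S) = E.
Since 3 >= 3, cl(A union B) = E.
|cl(A union B)| = 8.

8


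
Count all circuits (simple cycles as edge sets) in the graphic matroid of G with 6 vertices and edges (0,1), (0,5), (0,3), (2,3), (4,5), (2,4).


A circuit in a graphic matroid = edge set of a simple cycle.
G has 6 vertices and 6 edges.
Enumerating all minimal edge subsets forming cycles...
Total circuits found: 1.

1


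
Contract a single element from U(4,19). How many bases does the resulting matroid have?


Contracting e from U(4,19) gives U(3,18).
Bases of U(3,18) = C(18,3) = 18! / (3! * 15!) = 816.

816


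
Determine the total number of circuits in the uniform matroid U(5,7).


In U(5,7), circuits are the (6)-element subsets.
Any set of 6 elements is dependent, and removing any one element gives
an independent set of size 5, so it is a minimal dependent set.
Number of circuits = C(7,6) = 7! / (6! * 1!) = 7.

7


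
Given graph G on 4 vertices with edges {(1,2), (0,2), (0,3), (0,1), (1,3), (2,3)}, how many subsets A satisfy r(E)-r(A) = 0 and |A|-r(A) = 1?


R(x,y) = sum over A in 2^E of x^(r(E)-r(A)) * y^(|A|-r(A)).
G has 4 vertices, 6 edges. r(E) = 3.
Enumerate all 2^6 = 64 subsets.
Count subsets with r(E)-r(A)=0 and |A|-r(A)=1: 15.

15


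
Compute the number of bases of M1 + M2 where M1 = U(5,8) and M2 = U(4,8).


Bases of a direct sum M1 + M2: |B| = |B(M1)| * |B(M2)|.
|B(U(5,8))| = C(8,5) = 56.
|B(U(4,8))| = C(8,4) = 70.
Total bases = 56 * 70 = 3920.

3920


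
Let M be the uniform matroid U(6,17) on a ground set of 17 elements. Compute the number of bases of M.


Bases of U(6,17) are all 6-element subsets of the 17-element ground set.
Number of bases = C(17,6).
C(17,6) = 12376.

12376


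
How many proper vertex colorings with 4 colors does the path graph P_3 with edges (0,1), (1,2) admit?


P(P_3, k) = k * (k-1)^(2).
P(4) = 4 * 3^2 = 4 * 9 = 36.

36


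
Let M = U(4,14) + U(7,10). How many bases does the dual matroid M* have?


(M1+M2)* = M1* + M2*.
M1* = U(10,14), bases: C(14,10) = 1001.
M2* = U(3,10), bases: C(10,3) = 120.
|B(M*)| = 1001 * 120 = 120120.

120120


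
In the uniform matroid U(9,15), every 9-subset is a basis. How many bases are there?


Bases of U(9,15) are all 9-element subsets of the 15-element ground set.
Number of bases = C(15,9).
(15 choose 9) = 5005.

5005


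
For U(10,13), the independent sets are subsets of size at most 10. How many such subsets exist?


Independent sets of U(10,13) are all subsets of size <= 10.
Count = C(13,0) + C(13,1) + C(13,2) + C(13,3) + C(13,4) + C(13,5) + C(13,6) + C(13,7) + C(13,8) + C(13,9) + C(13,10)
     = 1 + 13 + 78 + 286 + 715 + 1287 + 1716 + 1716 + 1287 + 715 + 286
     = 8100.

8100


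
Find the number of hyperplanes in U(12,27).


Hyperplanes of U(12,27) are flats of rank 11.
In a uniform matroid, these are exactly the (11)-element subsets.
Count = C(27,11) = 13037895.

13037895


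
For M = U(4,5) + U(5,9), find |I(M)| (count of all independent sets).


For a direct sum, |I(M1+M2)| = |I(M1)| * |I(M2)|.
|I(U(4,5))| = sum C(5,k) for k=0..4 = 31.
|I(U(5,9))| = sum C(9,k) for k=0..5 = 382.
Total = 31 * 382 = 11842.

11842


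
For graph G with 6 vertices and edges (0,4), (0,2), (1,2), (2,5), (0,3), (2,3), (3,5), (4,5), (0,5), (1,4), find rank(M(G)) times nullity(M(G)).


r(M) = |V| - c = 6 - 1 = 5.
nullity = |E| - r(M) = 10 - 5 = 5.
Product = 5 * 5 = 25.

25


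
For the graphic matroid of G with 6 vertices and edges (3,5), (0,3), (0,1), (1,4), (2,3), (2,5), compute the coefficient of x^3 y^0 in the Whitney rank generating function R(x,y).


R(x,y) = sum over A in 2^E of x^(r(E)-r(A)) * y^(|A|-r(A)).
G has 6 vertices, 6 edges. r(E) = 5.
Enumerate all 2^6 = 64 subsets.
Count subsets with r(E)-r(A)=3 and |A|-r(A)=0: 15.

15


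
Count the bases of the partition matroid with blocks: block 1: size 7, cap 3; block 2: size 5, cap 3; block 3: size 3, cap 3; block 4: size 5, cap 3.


A basis picks exactly ci elements from block i.
Number of bases = product of C(|Si|, ci).
= C(7,3) * C(5,3) * C(3,3) * C(5,3)
= 35 * 10 * 1 * 10
= 3500.

3500


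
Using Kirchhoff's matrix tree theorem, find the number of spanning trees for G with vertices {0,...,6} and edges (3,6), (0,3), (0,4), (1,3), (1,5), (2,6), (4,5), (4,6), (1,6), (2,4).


By Kirchhoff's matrix tree theorem, the number of spanning trees equals
the determinant of any cofactor of the Laplacian matrix L.
G has 7 vertices and 10 edges.
Computing the (6 x 6) cofactor determinant gives 91.

91


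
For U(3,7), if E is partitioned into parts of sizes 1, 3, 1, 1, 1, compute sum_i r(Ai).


r(Ai) = min(|Ai|, 3) for each part.
Sum = min(1,3) + min(3,3) + min(1,3) + min(1,3) + min(1,3)
    = 1 + 3 + 1 + 1 + 1
    = 7.

7


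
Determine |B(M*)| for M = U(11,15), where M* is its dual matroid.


The dual of U(r,n) is U(n-r, n) = U(4,15).
Bases of U(4,15) are all (4)-element subsets.
|B(M*)| = C(15,4) = 15! / (4! * 11!) = 1365.

1365


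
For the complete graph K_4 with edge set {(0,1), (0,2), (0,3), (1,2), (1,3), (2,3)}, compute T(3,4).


T(K_4; x,y) = x^3 + 3x^2 + 4xy + 2x + y^3 + 3y^2 + 2y.
Substituting x=3, y=4:
= 27 + 27 + 48 + 6 + 64 + 48 + 8
= 228.

228


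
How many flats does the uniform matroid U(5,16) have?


Flats of U(5,16): every subset of size < 5 is a flat, plus E itself.
Count = C(16,0) + C(16,1) + C(16,2) + C(16,3) + C(16,4) + 1
     = 1 + 16 + 120 + 560 + 1820 + 1
     = 2518.

2518


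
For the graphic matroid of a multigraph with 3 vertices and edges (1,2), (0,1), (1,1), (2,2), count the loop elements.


In a graphic matroid, a loop is a self-loop edge (u,u) with rank 0.
Examining all 4 edges for self-loops...
Self-loops found: (1,1), (2,2)
Number of loops = 2.

2


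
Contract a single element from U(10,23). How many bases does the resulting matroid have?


Contracting e from U(10,23) gives U(9,22).
Bases of U(9,22) = C(22,9) = 497420.

497420


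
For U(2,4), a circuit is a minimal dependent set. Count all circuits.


In U(2,4), circuits are the (3)-element subsets.
Any set of 3 elements is dependent, and removing any one element gives
an independent set of size 2, so it is a minimal dependent set.
Number of circuits = C(4,3) = (4 * 3 * 2) / (1 * 2 * 3) = 4.

4


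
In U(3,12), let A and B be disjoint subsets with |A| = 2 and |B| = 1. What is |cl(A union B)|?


|A union B| = 2 + 1 = 3 (disjoint).
In U(3,12), cl(S) = S if |S| < 3, else cl(S) = E.
Since 3 >= 3, cl(A union B) = E.
|cl(A union B)| = 12.

12


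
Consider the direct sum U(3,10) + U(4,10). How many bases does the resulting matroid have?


Bases of a direct sum M1 + M2: |B| = |B(M1)| * |B(M2)|.
|B(U(3,10))| = C(10,3) = 120.
|B(U(4,10))| = C(10,4) = 210.
Total bases = 120 * 210 = 25200.

25200


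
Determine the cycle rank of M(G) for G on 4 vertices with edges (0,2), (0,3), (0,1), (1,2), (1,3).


Cycle rank (nullity) = |E| - r(M) = |E| - (|V| - c).
|E| = 5, |V| = 4, c = 1.
Nullity = 5 - (4 - 1) = 5 - 3 = 2.

2


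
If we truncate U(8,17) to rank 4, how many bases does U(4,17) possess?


Truncating U(8,17) to rank 4 gives U(4,17).
Bases of U(4,17) are all 4-element subsets of 17 elements.
Number of bases = (17 choose 4) = 2380.

2380


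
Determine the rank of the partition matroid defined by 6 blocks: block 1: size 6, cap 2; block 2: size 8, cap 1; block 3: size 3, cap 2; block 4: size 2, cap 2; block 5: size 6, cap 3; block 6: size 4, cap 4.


Rank of a partition matroid = sum of min(|Si|, ci) for each block.
= min(6,2) + min(8,1) + min(3,2) + min(2,2) + min(6,3) + min(4,4)
= 2 + 1 + 2 + 2 + 3 + 4
= 14.

14


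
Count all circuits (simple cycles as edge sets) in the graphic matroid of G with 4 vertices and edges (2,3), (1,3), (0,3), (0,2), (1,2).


A circuit in a graphic matroid = edge set of a simple cycle.
G has 4 vertices and 5 edges.
Enumerating all minimal edge subsets forming cycles...
Total circuits found: 3.

3


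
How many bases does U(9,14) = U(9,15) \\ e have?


Deleting e from U(9,15) gives U(9,14) since n > r.
Bases of U(9,14) = C(14,9) = 2002.

2002


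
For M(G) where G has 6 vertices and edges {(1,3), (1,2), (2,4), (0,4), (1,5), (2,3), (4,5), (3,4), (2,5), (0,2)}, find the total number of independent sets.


An independent set in a graphic matroid is an acyclic edge subset.
G has 6 vertices and 10 edges.
Enumerate all 2^10 = 1024 subsets, checking for acyclicity.
Total independent sets = 450.

450


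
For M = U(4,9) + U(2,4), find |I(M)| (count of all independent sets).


For a direct sum, |I(M1+M2)| = |I(M1)| * |I(M2)|.
|I(U(4,9))| = sum C(9,k) for k=0..4 = 256.
|I(U(2,4))| = sum C(4,k) for k=0..2 = 11.
Total = 256 * 11 = 2816.

2816


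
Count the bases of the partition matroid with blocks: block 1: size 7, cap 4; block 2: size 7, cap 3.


A basis picks exactly ci elements from block i.
Number of bases = product of C(|Si|, ci).
= C(7,4) * C(7,3)
= 35 * 35
= 1225.

1225


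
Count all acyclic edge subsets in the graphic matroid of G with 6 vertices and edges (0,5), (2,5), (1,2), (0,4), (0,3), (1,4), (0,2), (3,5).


An independent set in a graphic matroid is an acyclic edge subset.
G has 6 vertices and 8 edges.
Enumerate all 2^8 = 256 subsets, checking for acyclicity.
Total independent sets = 178.

178


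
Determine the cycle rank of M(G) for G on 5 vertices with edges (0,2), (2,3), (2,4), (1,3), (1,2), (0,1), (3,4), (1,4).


Cycle rank (nullity) = |E| - r(M) = |E| - (|V| - c).
|E| = 8, |V| = 5, c = 1.
Nullity = 8 - (5 - 1) = 8 - 4 = 4.

4


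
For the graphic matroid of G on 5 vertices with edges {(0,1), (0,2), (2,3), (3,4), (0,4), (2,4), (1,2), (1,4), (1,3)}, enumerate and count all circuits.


A circuit in a graphic matroid = edge set of a simple cycle.
G has 5 vertices and 9 edges.
Enumerating all minimal edge subsets forming cycles...
Total circuits found: 22.

22


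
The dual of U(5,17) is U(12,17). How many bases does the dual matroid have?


The dual of U(r,n) is U(n-r, n) = U(12,17).
Bases of U(12,17) are all (12)-element subsets.
|B(M*)| = C(17,12) = 17! / (12! * 5!) = 6188.

6188


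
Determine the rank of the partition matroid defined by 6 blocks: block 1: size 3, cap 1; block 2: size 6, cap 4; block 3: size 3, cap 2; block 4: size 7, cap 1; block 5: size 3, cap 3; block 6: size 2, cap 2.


Rank of a partition matroid = sum of min(|Si|, ci) for each block.
= min(3,1) + min(6,4) + min(3,2) + min(7,1) + min(3,3) + min(2,2)
= 1 + 4 + 2 + 1 + 3 + 2
= 13.

13


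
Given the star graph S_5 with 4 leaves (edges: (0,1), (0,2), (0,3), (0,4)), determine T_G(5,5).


A star on 5 vertices is a tree with 4 edges.
T(x,y) = x^(4) for any tree.
T(5,5) = 5^4 = 625.

625


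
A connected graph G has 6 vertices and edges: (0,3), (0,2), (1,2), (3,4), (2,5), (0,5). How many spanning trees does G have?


By Kirchhoff's matrix tree theorem, the number of spanning trees equals
the determinant of any cofactor of the Laplacian matrix L.
G has 6 vertices and 6 edges.
Computing the (5 x 5) cofactor determinant gives 3.

3


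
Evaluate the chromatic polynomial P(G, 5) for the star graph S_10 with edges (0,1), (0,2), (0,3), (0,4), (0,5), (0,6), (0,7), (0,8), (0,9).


P(tree, k) = k * (k-1)^(9) for any tree on 10 vertices.
P(5) = 5 * 4^9 = 5 * 262144 = 1310720.

1310720


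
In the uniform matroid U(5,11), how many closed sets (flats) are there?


Flats of U(5,11): every subset of size < 5 is a flat, plus E itself.
Count = (11 choose 0) + (11 choose 1) + (11 choose 2) + (11 choose 3) + (11 choose 4) + 1
     = 1 + 11 + 55 + 165 + 330 + 1
     = 563.

563


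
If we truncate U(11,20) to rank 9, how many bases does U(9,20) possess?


Truncating U(11,20) to rank 9 gives U(9,20).
Bases of U(9,20) are all 9-element subsets of 20 elements.
Number of bases = C(20,9) = 167960.

167960


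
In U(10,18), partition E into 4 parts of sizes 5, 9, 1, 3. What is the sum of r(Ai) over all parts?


r(Ai) = min(|Ai|, 10) for each part.
Sum = min(5,10) + min(9,10) + min(1,10) + min(3,10)
    = 5 + 9 + 1 + 3
    = 18.

18


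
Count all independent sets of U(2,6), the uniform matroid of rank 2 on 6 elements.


Independent sets of U(2,6) are all subsets of size <= 2.
Count = C(6,0) + C(6,1) + C(6,2)
     = 1 + 6 + 15
     = 22.

22


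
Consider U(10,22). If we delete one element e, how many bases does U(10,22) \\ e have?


Deleting e from U(10,22) gives U(10,21) since n > r.
Bases of U(10,21) = C(21,10) = 21! / (10! * 11!) = 352716.

352716


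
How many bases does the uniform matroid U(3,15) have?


Bases of U(3,15) are all 3-element subsets of the 15-element ground set.
Number of bases = C(15,3).
C(15,3) = 15! / (3! * 12!) = 455.

455


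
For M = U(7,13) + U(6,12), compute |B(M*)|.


(M1+M2)* = M1* + M2*.
M1* = U(6,13), bases: C(13,6) = 1716.
M2* = U(6,12), bases: C(12,6) = 924.
|B(M*)| = 1716 * 924 = 1585584.

1585584


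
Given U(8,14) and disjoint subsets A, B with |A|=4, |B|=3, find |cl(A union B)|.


|A union B| = 4 + 3 = 7 (disjoint).
In U(8,14), cl(S) = S if |S| < 8, else cl(S) = E.
Since 7 < 8, cl(A union B) = A union B.
|cl(A union B)| = 7.

7


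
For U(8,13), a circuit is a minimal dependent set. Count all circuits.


In U(8,13), circuits are the (9)-element subsets.
Any set of 9 elements is dependent, and removing any one element gives
an independent set of size 8, so it is a minimal dependent set.
Number of circuits = (13 choose 9) = 715.

715


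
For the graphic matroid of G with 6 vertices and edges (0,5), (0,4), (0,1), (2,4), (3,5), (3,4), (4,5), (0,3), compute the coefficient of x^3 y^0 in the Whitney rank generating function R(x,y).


R(x,y) = sum over A in 2^E of x^(r(E)-r(A)) * y^(|A|-r(A)).
G has 6 vertices, 8 edges. r(E) = 5.
Enumerate all 2^8 = 256 subsets.
Count subsets with r(E)-r(A)=3 and |A|-r(A)=0: 28.

28


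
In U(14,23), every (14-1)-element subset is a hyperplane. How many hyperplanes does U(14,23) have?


Hyperplanes of U(14,23) are flats of rank 13.
In a uniform matroid, these are exactly the (13)-element subsets.
Count = C(23,13) = 23! / (13! * 10!) = 1144066.

1144066


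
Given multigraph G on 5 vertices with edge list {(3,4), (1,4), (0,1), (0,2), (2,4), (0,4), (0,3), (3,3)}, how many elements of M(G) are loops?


In a graphic matroid, a loop is a self-loop edge (u,u) with rank 0.
Examining all 8 edges for self-loops...
Self-loops found: (3,3)
Number of loops = 1.

1


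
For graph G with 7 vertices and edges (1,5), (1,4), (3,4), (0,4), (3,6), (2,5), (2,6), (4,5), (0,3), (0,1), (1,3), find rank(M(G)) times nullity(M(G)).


r(M) = |V| - c = 7 - 1 = 6.
nullity = |E| - r(M) = 11 - 6 = 5.
Product = 6 * 5 = 30.

30


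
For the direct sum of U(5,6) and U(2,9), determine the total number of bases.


Bases of a direct sum M1 + M2: |B| = |B(M1)| * |B(M2)|.
|B(U(5,6))| = C(6,5) = 6.
|B(U(2,9))| = C(9,2) = 36.
Total bases = 6 * 36 = 216.

216


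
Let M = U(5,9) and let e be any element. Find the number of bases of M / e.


Contracting e from U(5,9) gives U(4,8).
Bases of U(4,8) = C(8,4) = 8! / (4! * 4!) = 70.

70


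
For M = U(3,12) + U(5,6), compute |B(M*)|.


(M1+M2)* = M1* + M2*.
M1* = U(9,12), bases: C(12,9) = 220.
M2* = U(1,6), bases: C(6,1) = 6.
|B(M*)| = 220 * 6 = 1320.

1320


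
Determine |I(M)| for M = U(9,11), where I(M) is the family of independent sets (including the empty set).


Independent sets of U(9,11) are all subsets of size <= 9.
Count = C(11,0) + C(11,1) + C(11,2) + C(11,3) + C(11,4) + C(11,5) + C(11,6) + C(11,7) + C(11,8) + C(11,9)
     = 1 + 11 + 55 + 165 + 330 + 462 + 462 + 330 + 165 + 55
     = 2036.

2036


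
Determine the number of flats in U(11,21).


Flats of U(11,21): every subset of size < 11 is a flat, plus E itself.
Count = (21 choose 0) + (21 choose 1) + (21 choose 2) + (21 choose 3) + (21 choose 4) + (21 choose 5) + (21 choose 6) + (21 choose 7) + (21 choose 8) + (21 choose 9) + (21 choose 10) + 1
     = 1 + 21 + 210 + 1330 + 5985 + 20349 + 54264 + 116280 + 203490 + 293930 + 352716 + 1
     = 1048577.

1048577


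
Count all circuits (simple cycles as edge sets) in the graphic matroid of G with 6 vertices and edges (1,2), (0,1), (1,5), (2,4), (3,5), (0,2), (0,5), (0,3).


A circuit in a graphic matroid = edge set of a simple cycle.
G has 6 vertices and 8 edges.
Enumerating all minimal edge subsets forming cycles...
Total circuits found: 6.

6


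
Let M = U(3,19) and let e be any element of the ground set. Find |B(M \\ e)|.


Deleting e from U(3,19) gives U(3,18) since n > r.
Bases of U(3,18) = (18 choose 3) = 816.

816


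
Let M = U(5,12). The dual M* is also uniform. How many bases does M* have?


The dual of U(r,n) is U(n-r, n) = U(7,12).
Bases of U(7,12) are all (7)-element subsets.
|B(M*)| = C(12,7) = 792.

792


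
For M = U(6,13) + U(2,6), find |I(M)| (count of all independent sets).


For a direct sum, |I(M1+M2)| = |I(M1)| * |I(M2)|.
|I(U(6,13))| = sum C(13,k) for k=0..6 = 4096.
|I(U(2,6))| = sum C(6,k) for k=0..2 = 22.
Total = 4096 * 22 = 90112.

90112


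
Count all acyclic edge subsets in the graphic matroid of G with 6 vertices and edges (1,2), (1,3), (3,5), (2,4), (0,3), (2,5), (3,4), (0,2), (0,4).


An independent set in a graphic matroid is an acyclic edge subset.
G has 6 vertices and 9 edges.
Enumerate all 2^9 = 512 subsets, checking for acyclicity.
Total independent sets = 300.

300


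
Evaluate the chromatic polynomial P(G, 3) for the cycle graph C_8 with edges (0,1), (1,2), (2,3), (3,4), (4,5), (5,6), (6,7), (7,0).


P(C_8, k) = (k-1)^8 + (-1)^8*(k-1).
P(3) = (2)^8 + 2
= 256 + 2 = 258.

258


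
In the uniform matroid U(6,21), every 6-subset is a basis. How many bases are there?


Bases of U(6,21) are all 6-element subsets of the 21-element ground set.
Number of bases = C(21,6).
(21 choose 6) = 54264.

54264


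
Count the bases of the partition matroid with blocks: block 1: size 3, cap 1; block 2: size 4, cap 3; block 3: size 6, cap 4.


A basis picks exactly ci elements from block i.
Number of bases = product of C(|Si|, ci).
= C(3,1) * C(4,3) * C(6,4)
= 3 * 4 * 15
= 180.

180


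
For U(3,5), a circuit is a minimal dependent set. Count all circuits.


In U(3,5), circuits are the (4)-element subsets.
Any set of 4 elements is dependent, and removing any one element gives
an independent set of size 3, so it is a minimal dependent set.
Number of circuits = C(5,4) = 5! / (4! * 1!) = 5.

5


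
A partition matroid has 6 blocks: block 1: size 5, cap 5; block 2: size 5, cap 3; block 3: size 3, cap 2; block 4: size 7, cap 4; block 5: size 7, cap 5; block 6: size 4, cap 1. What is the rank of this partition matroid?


Rank of a partition matroid = sum of min(|Si|, ci) for each block.
= min(5,5) + min(5,3) + min(3,2) + min(7,4) + min(7,5) + min(4,1)
= 5 + 3 + 2 + 4 + 5 + 1
= 20.

20


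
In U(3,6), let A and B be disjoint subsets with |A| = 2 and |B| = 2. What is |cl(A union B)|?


|A union B| = 2 + 2 = 4 (disjoint).
In U(3,6), cl(S) = S if |S| < 3, else cl(S) = E.
Since 4 >= 3, cl(A union B) = E.
|cl(A union B)| = 6.

6


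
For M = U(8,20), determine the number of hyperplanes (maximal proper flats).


Hyperplanes of U(8,20) are flats of rank 7.
In a uniform matroid, these are exactly the (7)-element subsets.
Count = (20 choose 7) = 77520.

77520


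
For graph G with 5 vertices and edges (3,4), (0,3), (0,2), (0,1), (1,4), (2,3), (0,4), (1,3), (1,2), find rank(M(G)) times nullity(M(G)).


r(M) = |V| - c = 5 - 1 = 4.
nullity = |E| - r(M) = 9 - 4 = 5.
Product = 4 * 5 = 20.

20


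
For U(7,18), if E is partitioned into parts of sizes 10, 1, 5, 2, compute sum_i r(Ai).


r(Ai) = min(|Ai|, 7) for each part.
Sum = min(10,7) + min(1,7) + min(5,7) + min(2,7)
    = 7 + 1 + 5 + 2
    = 15.

15


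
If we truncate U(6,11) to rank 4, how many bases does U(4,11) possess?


Truncating U(6,11) to rank 4 gives U(4,11).
Bases of U(4,11) are all 4-element subsets of 11 elements.
Number of bases = C(11,4) = (11 * 10 * 9 * 8) / (1 * 2 * 3 * 4) = 330.

330


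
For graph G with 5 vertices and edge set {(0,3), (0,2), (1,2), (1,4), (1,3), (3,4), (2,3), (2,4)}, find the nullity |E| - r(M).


Cycle rank (nullity) = |E| - r(M) = |E| - (|V| - c).
|E| = 8, |V| = 5, c = 1.
Nullity = 8 - (5 - 1) = 8 - 4 = 4.

4


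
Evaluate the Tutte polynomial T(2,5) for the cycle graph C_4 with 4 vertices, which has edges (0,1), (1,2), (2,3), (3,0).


T(C_4; x,y) = x + x^2 + ... + x^(3) + y.
T(2,5) = 2^1 + 2^2 + 2^3 + 5
= 2 + 4 + 8 + 5
= 19.

19


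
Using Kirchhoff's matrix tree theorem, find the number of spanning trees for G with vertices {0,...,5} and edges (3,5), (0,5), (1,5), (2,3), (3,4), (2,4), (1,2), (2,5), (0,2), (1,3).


By Kirchhoff's matrix tree theorem, the number of spanning trees equals
the determinant of any cofactor of the Laplacian matrix L.
G has 6 vertices and 10 edges.
Computing the (5 x 5) cofactor determinant gives 99.

99


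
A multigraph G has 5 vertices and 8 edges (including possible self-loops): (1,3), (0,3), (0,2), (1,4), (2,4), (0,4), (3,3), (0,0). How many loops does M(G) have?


In a graphic matroid, a loop is a self-loop edge (u,u) with rank 0.
Examining all 8 edges for self-loops...
Self-loops found: (3,3), (0,0)
Number of loops = 2.

2


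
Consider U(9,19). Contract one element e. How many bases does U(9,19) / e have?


Contracting e from U(9,19) gives U(8,18).
Bases of U(8,18) = C(18,8) = 43758.

43758


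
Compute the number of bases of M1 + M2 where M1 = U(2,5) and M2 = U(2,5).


Bases of a direct sum M1 + M2: |B| = |B(M1)| * |B(M2)|.
|B(U(2,5))| = C(5,2) = 10.
|B(U(2,5))| = C(5,2) = 10.
Total bases = 10 * 10 = 100.

100


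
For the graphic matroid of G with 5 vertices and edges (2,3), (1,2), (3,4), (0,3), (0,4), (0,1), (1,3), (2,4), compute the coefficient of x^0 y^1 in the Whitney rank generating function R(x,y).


R(x,y) = sum over A in 2^E of x^(r(E)-r(A)) * y^(|A|-r(A)).
G has 5 vertices, 8 edges. r(E) = 4.
Enumerate all 2^8 = 256 subsets.
Count subsets with r(E)-r(A)=0 and |A|-r(A)=1: 52.

52


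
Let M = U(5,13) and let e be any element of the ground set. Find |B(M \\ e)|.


Deleting e from U(5,13) gives U(5,12) since n > r.
Bases of U(5,12) = (12 choose 5) = 792.

792


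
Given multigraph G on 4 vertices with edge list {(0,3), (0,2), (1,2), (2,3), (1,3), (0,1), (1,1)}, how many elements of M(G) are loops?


In a graphic matroid, a loop is a self-loop edge (u,u) with rank 0.
Examining all 7 edges for self-loops...
Self-loops found: (1,1)
Number of loops = 1.

1


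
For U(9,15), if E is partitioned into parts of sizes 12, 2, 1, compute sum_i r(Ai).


r(Ai) = min(|Ai|, 9) for each part.
Sum = min(12,9) + min(2,9) + min(1,9)
    = 9 + 2 + 1
    = 12.

12


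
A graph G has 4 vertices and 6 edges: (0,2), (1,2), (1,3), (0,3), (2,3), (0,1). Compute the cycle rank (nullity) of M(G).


Cycle rank (nullity) = |E| - r(M) = |E| - (|V| - c).
|E| = 6, |V| = 4, c = 1.
Nullity = 6 - (4 - 1) = 6 - 3 = 3.

3


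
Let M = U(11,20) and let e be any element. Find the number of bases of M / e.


Contracting e from U(11,20) gives U(10,19).
Bases of U(10,19) = C(19,10) = 19! / (10! * 9!) = 92378.

92378


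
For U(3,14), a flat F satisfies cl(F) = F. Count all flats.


Flats of U(3,14): every subset of size < 3 is a flat, plus E itself.
Count = C(14,0) + C(14,1) + C(14,2) + 1
     = 1 + 14 + 91 + 1
     = 107.

107


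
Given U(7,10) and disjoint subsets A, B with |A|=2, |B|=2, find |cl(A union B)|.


|A union B| = 2 + 2 = 4 (disjoint).
In U(7,10), cl(S) = S if |S| < 7, else cl(S) = E.
Since 4 < 7, cl(A union B) = A union B.
|cl(A union B)| = 4.

4


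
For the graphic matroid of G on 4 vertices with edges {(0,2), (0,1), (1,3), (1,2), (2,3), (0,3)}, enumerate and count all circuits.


A circuit in a graphic matroid = edge set of a simple cycle.
G has 4 vertices and 6 edges.
Enumerating all minimal edge subsets forming cycles...
Total circuits found: 7.

7


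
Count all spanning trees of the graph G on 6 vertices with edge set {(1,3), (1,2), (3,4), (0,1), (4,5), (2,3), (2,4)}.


By Kirchhoff's matrix tree theorem, the number of spanning trees equals
the determinant of any cofactor of the Laplacian matrix L.
G has 6 vertices and 7 edges.
Computing the (5 x 5) cofactor determinant gives 8.

8


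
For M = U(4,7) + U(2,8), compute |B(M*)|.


(M1+M2)* = M1* + M2*.
M1* = U(3,7), bases: C(7,3) = 35.
M2* = U(6,8), bases: C(8,6) = 28.
|B(M*)| = 35 * 28 = 980.

980


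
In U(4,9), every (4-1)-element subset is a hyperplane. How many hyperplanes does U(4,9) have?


Hyperplanes of U(4,9) are flats of rank 3.
In a uniform matroid, these are exactly the (3)-element subsets.
Count = C(9,3) = (9 * 8 * 7) / (1 * 2 * 3) = 84.

84


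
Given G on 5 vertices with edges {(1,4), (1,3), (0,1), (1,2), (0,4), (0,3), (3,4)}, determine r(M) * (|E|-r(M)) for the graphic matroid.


r(M) = |V| - c = 5 - 1 = 4.
nullity = |E| - r(M) = 7 - 4 = 3.
Product = 4 * 3 = 12.

12


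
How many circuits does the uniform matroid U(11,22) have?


In U(11,22), circuits are the (12)-element subsets.
Any set of 12 elements is dependent, and removing any one element gives
an independent set of size 11, so it is a minimal dependent set.
Number of circuits = C(22,12) = 22! / (12! * 10!) = 646646.

646646


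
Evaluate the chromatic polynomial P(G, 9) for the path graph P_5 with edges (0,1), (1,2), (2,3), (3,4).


P(P_5, k) = k * (k-1)^(4).
P(9) = 9 * 8^4 = 9 * 4096 = 36864.

36864


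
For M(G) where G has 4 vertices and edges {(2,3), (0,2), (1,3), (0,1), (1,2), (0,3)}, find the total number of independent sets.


An independent set in a graphic matroid is an acyclic edge subset.
G has 4 vertices and 6 edges.
Enumerate all 2^6 = 64 subsets, checking for acyclicity.
Total independent sets = 38.

38


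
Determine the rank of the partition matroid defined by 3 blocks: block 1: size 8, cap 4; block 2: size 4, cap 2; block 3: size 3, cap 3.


Rank of a partition matroid = sum of min(|Si|, ci) for each block.
= min(8,4) + min(4,2) + min(3,3)
= 4 + 2 + 3
= 9.

9


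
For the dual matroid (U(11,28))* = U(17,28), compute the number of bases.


The dual of U(r,n) is U(n-r, n) = U(17,28).
Bases of U(17,28) are all (17)-element subsets.
|B(M*)| = C(28,17) = 28! / (17! * 11!) = 21474180.

21474180


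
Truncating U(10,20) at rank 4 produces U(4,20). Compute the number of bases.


Truncating U(10,20) to rank 4 gives U(4,20).
Bases of U(4,20) are all 4-element subsets of 20 elements.
Number of bases = C(20,4) = (20 * 19 * 18 * 17) / (1 * 2 * 3 * 4) = 4845.

4845


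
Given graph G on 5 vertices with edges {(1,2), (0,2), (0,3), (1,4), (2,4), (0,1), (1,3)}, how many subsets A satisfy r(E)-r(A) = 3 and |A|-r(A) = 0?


R(x,y) = sum over A in 2^E of x^(r(E)-r(A)) * y^(|A|-r(A)).
G has 5 vertices, 7 edges. r(E) = 4.
Enumerate all 2^7 = 128 subsets.
Count subsets with r(E)-r(A)=3 and |A|-r(A)=0: 7.

7


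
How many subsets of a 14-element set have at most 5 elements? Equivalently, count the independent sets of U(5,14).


Independent sets of U(5,14) are all subsets of size <= 5.
Count = C(14,0) + C(14,1) + C(14,2) + C(14,3) + C(14,4) + C(14,5)
     = 1 + 14 + 91 + 364 + 1001 + 2002
     = 3473.

3473


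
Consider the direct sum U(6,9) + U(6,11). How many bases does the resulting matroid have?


Bases of a direct sum M1 + M2: |B| = |B(M1)| * |B(M2)|.
|B(U(6,9))| = C(9,6) = 84.
|B(U(6,11))| = C(11,6) = 462.
Total bases = 84 * 462 = 38808.

38808


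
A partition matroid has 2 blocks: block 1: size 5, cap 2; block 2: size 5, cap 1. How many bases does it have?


A basis picks exactly ci elements from block i.
Number of bases = product of C(|Si|, ci).
= C(5,2) * C(5,1)
= 10 * 5
= 50.

50


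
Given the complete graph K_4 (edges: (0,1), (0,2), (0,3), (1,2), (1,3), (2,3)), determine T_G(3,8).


T(K_4; x,y) = x^3 + 3x^2 + 4xy + 2x + y^3 + 3y^2 + 2y.
Substituting x=3, y=8:
= 27 + 27 + 96 + 6 + 512 + 192 + 16
= 876.

876


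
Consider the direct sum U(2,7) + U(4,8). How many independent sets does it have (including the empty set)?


For a direct sum, |I(M1+M2)| = |I(M1)| * |I(M2)|.
|I(U(2,7))| = sum C(7,k) for k=0..2 = 29.
|I(U(4,8))| = sum C(8,k) for k=0..4 = 163.
Total = 29 * 163 = 4727.

4727


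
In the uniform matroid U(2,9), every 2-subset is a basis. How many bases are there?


Bases of U(2,9) are all 2-element subsets of the 9-element ground set.
Number of bases = C(9,2).
C(9,2) = 9! / (2! * 7!) = 36.

36


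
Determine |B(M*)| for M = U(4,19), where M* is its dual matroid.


The dual of U(r,n) is U(n-r, n) = U(15,19).
Bases of U(15,19) are all (15)-element subsets.
|B(M*)| = (19 choose 15) = 3876.

3876


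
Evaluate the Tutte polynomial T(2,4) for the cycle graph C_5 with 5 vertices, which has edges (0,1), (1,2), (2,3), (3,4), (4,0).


T(C_5; x,y) = x + x^2 + ... + x^(4) + y.
T(2,4) = 2^1 + 2^2 + 2^3 + 2^4 + 4
= 2 + 4 + 8 + 16 + 4
= 34.

34


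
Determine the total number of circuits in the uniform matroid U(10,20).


In U(10,20), circuits are the (11)-element subsets.
Any set of 11 elements is dependent, and removing any one element gives
an independent set of size 10, so it is a minimal dependent set.
Number of circuits = (20 choose 11) = 167960.

167960


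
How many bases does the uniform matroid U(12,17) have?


Bases of U(12,17) are all 12-element subsets of the 17-element ground set.
Number of bases = C(17,12).
C(17,12) = 6188.

6188


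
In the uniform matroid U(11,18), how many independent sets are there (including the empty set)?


Independent sets of U(11,18) are all subsets of size <= 11.
Count = (18 choose 0) + (18 choose 1) + (18 choose 2) + (18 choose 3) + (18 choose 4) + (18 choose 5) + (18 choose 6) + (18 choose 7) + (18 choose 8) + (18 choose 9) + (18 choose 10) + (18 choose 11)
     = 1 + 18 + 153 + 816 + 3060 + 8568 + 18564 + 31824 + 43758 + 48620 + 43758 + 31824
     = 230964.

230964


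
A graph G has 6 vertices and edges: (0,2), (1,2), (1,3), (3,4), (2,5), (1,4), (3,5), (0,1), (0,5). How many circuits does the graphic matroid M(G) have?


A circuit in a graphic matroid = edge set of a simple cycle.
G has 6 vertices and 9 edges.
Enumerating all minimal edge subsets forming cycles...
Total circuits found: 12.

12


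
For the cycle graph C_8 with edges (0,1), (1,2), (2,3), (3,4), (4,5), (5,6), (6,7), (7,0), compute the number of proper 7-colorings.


P(C_8, k) = (k-1)^8 + (-1)^8*(k-1).
P(7) = (6)^8 + 6
= 1679616 + 6 = 1679622.

1679622


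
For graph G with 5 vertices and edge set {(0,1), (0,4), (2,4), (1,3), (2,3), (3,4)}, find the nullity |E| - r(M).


Cycle rank (nullity) = |E| - r(M) = |E| - (|V| - c).
|E| = 6, |V| = 5, c = 1.
Nullity = 6 - (5 - 1) = 6 - 4 = 2.

2


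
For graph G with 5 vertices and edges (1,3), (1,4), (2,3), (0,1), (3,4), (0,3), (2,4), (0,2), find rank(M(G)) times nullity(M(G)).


r(M) = |V| - c = 5 - 1 = 4.
nullity = |E| - r(M) = 8 - 4 = 4.
Product = 4 * 4 = 16.

16


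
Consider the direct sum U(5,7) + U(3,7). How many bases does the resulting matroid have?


Bases of a direct sum M1 + M2: |B| = |B(M1)| * |B(M2)|.
|B(U(5,7))| = C(7,5) = 21.
|B(U(3,7))| = C(7,3) = 35.
Total bases = 21 * 35 = 735.

735


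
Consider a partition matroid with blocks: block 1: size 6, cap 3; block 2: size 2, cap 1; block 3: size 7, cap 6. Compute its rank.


Rank of a partition matroid = sum of min(|Si|, ci) for each block.
= min(6,3) + min(2,1) + min(7,6)
= 3 + 1 + 6
= 10.

10


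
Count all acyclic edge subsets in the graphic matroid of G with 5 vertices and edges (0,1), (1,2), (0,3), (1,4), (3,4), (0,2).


An independent set in a graphic matroid is an acyclic edge subset.
G has 5 vertices and 6 edges.
Enumerate all 2^6 = 64 subsets, checking for acyclicity.
Total independent sets = 52.

52


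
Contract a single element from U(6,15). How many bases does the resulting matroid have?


Contracting e from U(6,15) gives U(5,14).
Bases of U(5,14) = C(14,5) = 14! / (5! * 9!) = 2002.

2002


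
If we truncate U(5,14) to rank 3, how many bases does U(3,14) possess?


Truncating U(5,14) to rank 3 gives U(3,14).
Bases of U(3,14) are all 3-element subsets of 14 elements.
Number of bases = C(14,3) = (14 * 13 * 12) / (1 * 2 * 3) = 364.

364


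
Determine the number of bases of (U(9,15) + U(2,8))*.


(M1+M2)* = M1* + M2*.
M1* = U(6,15), bases: C(15,6) = 5005.
M2* = U(6,8), bases: C(8,6) = 28.
|B(M*)| = 5005 * 28 = 140140.

140140


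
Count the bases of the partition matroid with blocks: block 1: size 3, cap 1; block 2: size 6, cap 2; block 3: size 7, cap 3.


A basis picks exactly ci elements from block i.
Number of bases = product of C(|Si|, ci).
= C(3,1) * C(6,2) * C(7,3)
= 3 * 15 * 35
= 1575.

1575


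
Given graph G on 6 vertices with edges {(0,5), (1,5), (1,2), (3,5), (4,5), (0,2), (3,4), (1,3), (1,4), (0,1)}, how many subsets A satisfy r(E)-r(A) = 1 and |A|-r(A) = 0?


R(x,y) = sum over A in 2^E of x^(r(E)-r(A)) * y^(|A|-r(A)).
G has 6 vertices, 10 edges. r(E) = 5.
Enumerate all 2^10 = 1024 subsets.
Count subsets with r(E)-r(A)=1 and |A|-r(A)=0: 162.

162


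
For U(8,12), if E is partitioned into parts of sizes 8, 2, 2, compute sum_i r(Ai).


r(Ai) = min(|Ai|, 8) for each part.
Sum = min(8,8) + min(2,8) + min(2,8)
    = 8 + 2 + 2
    = 12.

12


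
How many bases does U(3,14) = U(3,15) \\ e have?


Deleting e from U(3,15) gives U(3,14) since n > r.
Bases of U(3,14) = (14 choose 3) = 364.

364


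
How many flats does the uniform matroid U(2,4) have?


Flats of U(2,4): every subset of size < 2 is a flat, plus E itself.
Count = C(4,0) + C(4,1) + 1
     = 1 + 4 + 1
     = 6.

6


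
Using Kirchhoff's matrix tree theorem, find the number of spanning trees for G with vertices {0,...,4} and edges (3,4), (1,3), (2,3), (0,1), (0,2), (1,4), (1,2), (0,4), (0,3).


By Kirchhoff's matrix tree theorem, the number of spanning trees equals
the determinant of any cofactor of the Laplacian matrix L.
G has 5 vertices and 9 edges.
Computing the (4 x 4) cofactor determinant gives 75.

75


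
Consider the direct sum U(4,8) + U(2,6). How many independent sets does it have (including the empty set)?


For a direct sum, |I(M1+M2)| = |I(M1)| * |I(M2)|.
|I(U(4,8))| = sum C(8,k) for k=0..4 = 163.
|I(U(2,6))| = sum C(6,k) for k=0..2 = 22.
Total = 163 * 22 = 3586.

3586


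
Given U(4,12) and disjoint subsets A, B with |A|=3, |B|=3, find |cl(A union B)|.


|A union B| = 3 + 3 = 6 (disjoint).
In U(4,12), cl(S) = S if |S| < 4, else cl(S) = E.
Since 6 >= 4, cl(A union B) = E.
|cl(A union B)| = 12.

12


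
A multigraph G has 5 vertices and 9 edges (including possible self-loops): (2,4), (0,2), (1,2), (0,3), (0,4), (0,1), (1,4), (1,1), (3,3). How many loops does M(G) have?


In a graphic matroid, a loop is a self-loop edge (u,u) with rank 0.
Examining all 9 edges for self-loops...
Self-loops found: (1,1), (3,3)
Number of loops = 2.

2


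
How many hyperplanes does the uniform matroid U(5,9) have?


Hyperplanes of U(5,9) are flats of rank 4.
In a uniform matroid, these are exactly the (4)-element subsets.
Count = (9 choose 4) = 126.

126


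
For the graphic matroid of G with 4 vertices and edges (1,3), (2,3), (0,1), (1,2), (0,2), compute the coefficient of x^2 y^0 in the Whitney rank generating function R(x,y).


R(x,y) = sum over A in 2^E of x^(r(E)-r(A)) * y^(|A|-r(A)).
G has 4 vertices, 5 edges. r(E) = 3.
Enumerate all 2^5 = 32 subsets.
Count subsets with r(E)-r(A)=2 and |A|-r(A)=0: 5.

5


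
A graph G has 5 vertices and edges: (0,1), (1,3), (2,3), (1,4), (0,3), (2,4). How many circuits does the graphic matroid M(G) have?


A circuit in a graphic matroid = edge set of a simple cycle.
G has 5 vertices and 6 edges.
Enumerating all minimal edge subsets forming cycles...
Total circuits found: 3.

3


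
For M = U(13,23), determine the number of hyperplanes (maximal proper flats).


Hyperplanes of U(13,23) are flats of rank 12.
In a uniform matroid, these are exactly the (12)-element subsets.
Count = (23 choose 12) = 1352078.

1352078


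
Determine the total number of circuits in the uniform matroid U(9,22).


In U(9,22), circuits are the (10)-element subsets.
Any set of 10 elements is dependent, and removing any one element gives
an independent set of size 9, so it is a minimal dependent set.
Number of circuits = C(22,10) = 22! / (10! * 12!) = 646646.

646646


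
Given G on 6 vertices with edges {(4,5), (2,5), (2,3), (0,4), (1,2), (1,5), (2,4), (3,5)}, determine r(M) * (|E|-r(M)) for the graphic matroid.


r(M) = |V| - c = 6 - 1 = 5.
nullity = |E| - r(M) = 8 - 5 = 3.
Product = 5 * 3 = 15.

15


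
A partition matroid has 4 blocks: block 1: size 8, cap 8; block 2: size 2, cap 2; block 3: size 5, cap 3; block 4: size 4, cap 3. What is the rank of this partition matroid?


Rank of a partition matroid = sum of min(|Si|, ci) for each block.
= min(8,8) + min(2,2) + min(5,3) + min(4,3)
= 8 + 2 + 3 + 3
= 16.

16


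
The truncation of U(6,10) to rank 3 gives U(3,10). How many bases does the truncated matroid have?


Truncating U(6,10) to rank 3 gives U(3,10).
Bases of U(3,10) are all 3-element subsets of 10 elements.
Number of bases = (10 choose 3) = 120.

120


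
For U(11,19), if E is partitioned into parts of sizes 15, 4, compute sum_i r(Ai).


r(Ai) = min(|Ai|, 11) for each part.
Sum = min(15,11) + min(4,11)
    = 11 + 4
    = 15.

15


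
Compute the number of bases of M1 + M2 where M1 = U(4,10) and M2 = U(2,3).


Bases of a direct sum M1 + M2: |B| = |B(M1)| * |B(M2)|.
|B(U(4,10))| = C(10,4) = 210.
|B(U(2,3))| = C(3,2) = 3.
Total bases = 210 * 3 = 630.

630


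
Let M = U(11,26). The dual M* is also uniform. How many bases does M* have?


The dual of U(r,n) is U(n-r, n) = U(15,26).
Bases of U(15,26) are all (15)-element subsets.
|B(M*)| = (26 choose 15) = 7726160.

7726160


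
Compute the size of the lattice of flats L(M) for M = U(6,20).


Flats of U(6,20): every subset of size < 6 is a flat, plus E itself.
Count = C(20,0) + C(20,1) + C(20,2) + C(20,3) + C(20,4) + C(20,5) + 1
     = 1 + 20 + 190 + 1140 + 4845 + 15504 + 1
     = 21701.

21701


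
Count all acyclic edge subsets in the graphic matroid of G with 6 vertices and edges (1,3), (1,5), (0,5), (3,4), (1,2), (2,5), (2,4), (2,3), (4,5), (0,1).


An independent set in a graphic matroid is an acyclic edge subset.
G has 6 vertices and 10 edges.
Enumerate all 2^10 = 1024 subsets, checking for acyclicity.
Total independent sets = 454.

454


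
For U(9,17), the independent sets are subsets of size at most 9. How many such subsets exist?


Independent sets of U(9,17) are all subsets of size <= 9.
Count = C(17,0) + C(17,1) + C(17,2) + C(17,3) + C(17,4) + C(17,5) + C(17,6) + C(17,7) + C(17,8) + C(17,9)
     = 1 + 17 + 136 + 680 + 2380 + 6188 + 12376 + 19448 + 24310 + 24310
     = 89846.

89846


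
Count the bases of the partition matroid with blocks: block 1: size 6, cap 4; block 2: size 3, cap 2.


A basis picks exactly ci elements from block i.
Number of bases = product of C(|Si|, ci).
= C(6,4) * C(3,2)
= 15 * 3
= 45.

45
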